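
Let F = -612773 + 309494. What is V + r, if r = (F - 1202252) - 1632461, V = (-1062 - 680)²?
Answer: -103428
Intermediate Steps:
F = -303279
V = 3034564 (V = (-1742)² = 3034564)
r = -3137992 (r = (-303279 - 1202252) - 1632461 = -1505531 - 1632461 = -3137992)
V + r = 3034564 - 3137992 = -103428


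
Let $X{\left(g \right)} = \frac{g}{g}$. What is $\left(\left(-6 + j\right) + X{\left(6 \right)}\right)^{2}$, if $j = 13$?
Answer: $64$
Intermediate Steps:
$X{\left(g \right)} = 1$
$\left(\left(-6 + j\right) + X{\left(6 \right)}\right)^{2} = \left(\left(-6 + 13\right) + 1\right)^{2} = \left(7 + 1\right)^{2} = 8^{2} = 64$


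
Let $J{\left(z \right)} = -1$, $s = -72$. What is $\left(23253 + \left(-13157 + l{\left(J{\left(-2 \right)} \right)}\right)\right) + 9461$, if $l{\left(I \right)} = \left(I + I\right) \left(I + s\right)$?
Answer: $19703$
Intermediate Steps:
$l{\left(I \right)} = 2 I \left(-72 + I\right)$ ($l{\left(I \right)} = \left(I + I\right) \left(I - 72\right) = 2 I \left(-72 + I\right)$)
$\left(23253 + \left(-13157 + l{\left(J{\left(-2 \right)} \right)}\right)\right) + 9461 = \left(23253 - \left(13157 + 2 \left(-72 - 1\right)\right)\right) + 9461 = \left(23253 - \left(13157 + 2 \left(-73\right)\right)\right) + 9461 = \left(23253 + \left(-13157 + 146\right)\right) + 9461 = \left(23253 - 13011\right) + 9461 = 10242 + 9461 = 19703$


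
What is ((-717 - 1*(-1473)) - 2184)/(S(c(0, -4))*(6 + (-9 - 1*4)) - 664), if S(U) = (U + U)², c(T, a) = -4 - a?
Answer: 357/166 ≈ 2.1506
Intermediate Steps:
S(U) = 4*U² (S(U) = (2*U)² = 4*U²)
((-717 - 1*(-1473)) - 2184)/(S(c(0, -4))*(6 + (-9 - 1*4)) - 664) = ((-717 - 1*(-1473)) - 2184)/((4*(-4 - 1*(-4))²)*(6 + (-9 - 1*4)) - 664) = ((-717 + 1473) - 2184)/((4*(-4 + 4)²)*(6 + (-9 - 4)) - 664) = (756 - 2184)/((4*0²)*(6 - 13) - 664) = -1428/((4*0)*(-7) - 664) = -1428/(0*(-7) - 664) = -1428/(0 - 664) = -1428/(-664) = -1428*(-1/664) = 357/166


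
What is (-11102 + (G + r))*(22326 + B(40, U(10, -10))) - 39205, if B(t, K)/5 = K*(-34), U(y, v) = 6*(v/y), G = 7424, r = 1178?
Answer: -58404205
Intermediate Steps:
U(y, v) = 6*v/y
B(t, K) = -170*K (B(t, K) = 5*(K*(-34)) = 5*(-34*K) = -170*K)
(-11102 + (G + r))*(22326 + B(40, U(10, -10))) - 39205 = (-11102 + (7424 + 1178))*(22326 - 1020*(-10)/10) - 39205 = (-11102 + 8602)*(22326 - 1020*(-10)/10) - 39205 = -2500*(22326 - 170*(-6)) - 39205 = -2500*(22326 + 1020) - 39205 = -2500*23346 - 39205 = -58365000 - 39205 = -58404205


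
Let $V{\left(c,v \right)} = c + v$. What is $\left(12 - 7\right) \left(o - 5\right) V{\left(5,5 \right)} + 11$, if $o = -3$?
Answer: $-389$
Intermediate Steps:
$\left(12 - 7\right) \left(o - 5\right) V{\left(5,5 \right)} + 11 = \left(12 - 7\right) \left(-3 - 5\right) \left(5 + 5\right) + 11 = 5 \left(-8\right) 10 + 11 = \left(-40\right) 10 + 11 = -400 + 11 = -389$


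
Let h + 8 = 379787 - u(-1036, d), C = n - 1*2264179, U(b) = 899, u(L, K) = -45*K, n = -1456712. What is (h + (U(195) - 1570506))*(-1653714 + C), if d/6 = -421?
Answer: 7005786868290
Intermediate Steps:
d = -2526 (d = 6*(-421) = -2526)
C = -3720891 (C = -1456712 - 1*2264179 = -1456712 - 2264179 = -3720891)
h = 266109 (h = -8 + (379787 - (-45)*(-2526)) = -8 + (379787 - 1*113670) = -8 + (379787 - 113670) = -8 + 266117 = 266109)
(h + (U(195) - 1570506))*(-1653714 + C) = (266109 + (899 - 1570506))*(-1653714 - 3720891) = (266109 - 1569607)*(-5374605) = -1303498*(-5374605) = 7005786868290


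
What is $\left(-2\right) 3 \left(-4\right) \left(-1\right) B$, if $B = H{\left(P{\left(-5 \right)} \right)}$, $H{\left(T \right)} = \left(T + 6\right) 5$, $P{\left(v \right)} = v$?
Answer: $-120$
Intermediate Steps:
$H{\left(T \right)} = 30 + 5 T$ ($H{\left(T \right)} = \left(6 + T\right) 5 = 30 + 5 T$)
$B = 5$ ($B = 30 + 5 \left(-5\right) = 30 - 25 = 5$)
$\left(-2\right) 3 \left(-4\right) \left(-1\right) B = \left(-2\right) 3 \left(-4\right) \left(-1\right) 5 = \left(-6\right) \left(-4\right) \left(-1\right) 5 = 24 \left(-1\right) 5 = \left(-24\right) 5 = -120$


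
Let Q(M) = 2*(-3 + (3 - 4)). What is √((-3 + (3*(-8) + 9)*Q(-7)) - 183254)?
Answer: I*√183137 ≈ 427.95*I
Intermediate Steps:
Q(M) = -8 (Q(M) = 2*(-3 - 1) = 2*(-4) = -8)
√((-3 + (3*(-8) + 9)*Q(-7)) - 183254) = √((-3 + (3*(-8) + 9)*(-8)) - 183254) = √((-3 + (-24 + 9)*(-8)) - 183254) = √((-3 - 15*(-8)) - 183254) = √((-3 + 120) - 183254) = √(117 - 183254) = √(-183137) = I*√183137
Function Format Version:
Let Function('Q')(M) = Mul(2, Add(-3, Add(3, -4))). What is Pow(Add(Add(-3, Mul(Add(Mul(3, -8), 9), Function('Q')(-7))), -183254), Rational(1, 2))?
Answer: Mul(I, Pow(183137, Rational(1, 2))) ≈ Mul(427.95, I)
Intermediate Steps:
Function('Q')(M) = -8 (Function('Q')(M) = Mul(2, Add(-3, -1)) = Mul(2, -4) = -8)
Pow(Add(Add(-3, Mul(Add(Mul(3, -8), 9), Function('Q')(-7))), -183254), Rational(1, 2)) = Pow(Add(Add(-3, Mul(Add(Mul(3, -8), 9), -8)), -183254), Rational(1, 2)) = Pow(Add(Add(-3, Mul(Add(-24, 9), -8)), -183254), Rational(1, 2)) = Pow(Add(Add(-3, Mul(-15, -8)), -183254), Rational(1, 2)) = Pow(Add(Add(-3, 120), -183254), Rational(1, 2)) = Pow(Add(117, -183254), Rational(1, 2)) = Pow(-183137, Rational(1, 2)) = Mul(I, Pow(183137, Rational(1, 2)))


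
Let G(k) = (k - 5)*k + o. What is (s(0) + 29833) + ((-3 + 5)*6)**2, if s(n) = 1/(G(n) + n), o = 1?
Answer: 29978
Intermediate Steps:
G(k) = 1 + k*(-5 + k) (G(k) = (k - 5)*k + 1 = (-5 + k)*k + 1 = k*(-5 + k) + 1 = 1 + k*(-5 + k))
s(n) = 1/(1 + n**2 - 4*n) (s(n) = 1/((1 + n**2 - 5*n) + n) = 1/(1 + n**2 - 4*n))
(s(0) + 29833) + ((-3 + 5)*6)**2 = (1/(1 + 0**2 - 4*0) + 29833) + ((-3 + 5)*6)**2 = (1/(1 + 0 + 0) + 29833) + (2*6)**2 = (1/1 + 29833) + 12**2 = (1 + 29833) + 144 = 29834 + 144 = 29978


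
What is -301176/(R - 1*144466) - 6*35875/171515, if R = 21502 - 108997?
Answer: 345319278/7956958183 ≈ 0.043398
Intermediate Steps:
R = -87495
-301176/(R - 1*144466) - 6*35875/171515 = -301176/(-87495 - 1*144466) - 6*35875/171515 = -301176/(-87495 - 144466) - 215250*1/171515 = -301176/(-231961) - 43050/34303 = -301176*(-1/231961) - 43050/34303 = 301176/231961 - 43050/34303 = 345319278/7956958183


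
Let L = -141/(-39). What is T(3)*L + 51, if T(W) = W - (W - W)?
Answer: 804/13 ≈ 61.846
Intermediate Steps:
T(W) = W (T(W) = W - 1*0 = W + 0 = W)
L = 47/13 (L = -141*(-1/39) = 47/13 ≈ 3.6154)
T(3)*L + 51 = 3*(47/13) + 51 = 141/13 + 51 = 804/13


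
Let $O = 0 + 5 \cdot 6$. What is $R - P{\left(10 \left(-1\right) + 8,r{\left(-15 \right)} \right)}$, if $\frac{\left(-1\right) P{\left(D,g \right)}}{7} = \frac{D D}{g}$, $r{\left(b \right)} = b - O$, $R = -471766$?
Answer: $- \frac{21229498}{45} \approx -4.7177 \cdot 10^{5}$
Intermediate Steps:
$O = 30$ ($O = 0 + 30 = 30$)
$r{\left(b \right)} = -30 + b$ ($r{\left(b \right)} = b - 30 = -30 + b$)
$P{\left(D,g \right)} = - \frac{7 D^{2}}{g}$ ($P{\left(D,g \right)} = - 7 \frac{D D}{g} = - 7 \frac{D^{2}}{g} = - \frac{7 D^{2}}{g}$)
$R - P{\left(10 \left(-1\right) + 8,r{\left(-15 \right)} \right)} = -471766 - - \frac{7 \left(10 \left(-1\right) + 8\right)^{2}}{-30 - 15} = -471766 - - \frac{7 \left(-10 + 8\right)^{2}}{-45} = -471766 - \left(-7\right) \left(-2\right)^{2} \left(- \frac{1}{45}\right) = -471766 - \left(-7\right) 4 \left(- \frac{1}{45}\right) = -471766 - \frac{28}{45} = - \frac{21229498}{45}$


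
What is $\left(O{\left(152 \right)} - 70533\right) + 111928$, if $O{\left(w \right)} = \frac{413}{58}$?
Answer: $\frac{2401323}{58} \approx 41402.0$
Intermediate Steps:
$O{\left(w \right)} = \frac{413}{58}$ ($O{\left(w \right)} = 413 \cdot \frac{1}{58} = \frac{413}{58}$)
$\left(O{\left(152 \right)} - 70533\right) + 111928 = \left(\frac{413}{58} - 70533\right) + 111928 = - \frac{4090501}{58} + 111928 = \frac{2401323}{58}$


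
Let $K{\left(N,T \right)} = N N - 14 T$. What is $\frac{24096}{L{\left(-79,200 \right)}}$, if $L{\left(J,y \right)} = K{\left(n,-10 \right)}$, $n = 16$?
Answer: $\frac{2008}{33} \approx 60.849$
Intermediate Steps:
$K{\left(N,T \right)} = N^{2} - 14 T$
$L{\left(J,y \right)} = 396$ ($L{\left(J,y \right)} = 16^{2} - -140 = 256 + 140 = 396$)
$\frac{24096}{L{\left(-79,200 \right)}} = \frac{24096}{396} = 24096 \cdot \frac{1}{396} = \frac{2008}{33}$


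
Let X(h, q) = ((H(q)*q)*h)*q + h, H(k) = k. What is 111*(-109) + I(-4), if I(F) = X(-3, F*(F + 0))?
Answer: -24390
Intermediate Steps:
X(h, q) = h + h*q**3 (X(h, q) = ((q*q)*h)*q + h = (q**2*h)*q + h = (h*q**2)*q + h = h*q**3 + h = h + h*q**3)
I(F) = -3 - 3*F**6 (I(F) = -3*(1 + (F*(F + 0))**3) = -3*(1 + (F*F)**3) = -3*(1 + (F**2)**3) = -3*(1 + F**6) = -3 - 3*F**6)
111*(-109) + I(-4) = 111*(-109) + (-3 - 3*(-4)**6) = -12099 + (-3 - 3*4096) = -12099 + (-3 - 12288) = -12099 - 12291 = -24390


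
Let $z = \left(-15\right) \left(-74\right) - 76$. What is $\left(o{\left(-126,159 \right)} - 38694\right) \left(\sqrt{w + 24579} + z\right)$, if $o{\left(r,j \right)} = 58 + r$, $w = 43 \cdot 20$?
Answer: $-40079908 - 38762 \sqrt{25439} \approx -4.6262 \cdot 10^{7}$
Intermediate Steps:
$w = 860$
$z = 1034$ ($z = 1110 - 76 = 1034$)
$\left(o{\left(-126,159 \right)} - 38694\right) \left(\sqrt{w + 24579} + z\right) = \left(\left(58 - 126\right) - 38694\right) \left(\sqrt{860 + 24579} + 1034\right) = \left(-68 - 38694\right) \left(\sqrt{25439} + 1034\right) = - 38762 \left(1034 + \sqrt{25439}\right) = -40079908 - 38762 \sqrt{25439}$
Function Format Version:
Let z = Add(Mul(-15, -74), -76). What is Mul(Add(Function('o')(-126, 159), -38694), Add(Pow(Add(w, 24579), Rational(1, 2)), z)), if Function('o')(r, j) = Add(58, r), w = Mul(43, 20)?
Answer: Add(-40079908, Mul(-38762, Pow(25439, Rational(1, 2)))) ≈ -4.6262e+7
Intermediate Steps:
w = 860
z = 1034 (z = Add(1110, -76) = 1034)
Mul(Add(Function('o')(-126, 159), -38694), Add(Pow(Add(w, 24579), Rational(1, 2)), z)) = Mul(Add(Add(58, -126), -38694), Add(Pow(Add(860, 24579), Rational(1, 2)), 1034)) = Mul(Add(-68, -38694), Add(Pow(25439, Rational(1, 2)), 1034)) = Mul(-38762, Add(1034, Pow(25439, Rational(1, 2)))) = Add(-40079908, Mul(-38762, Pow(25439, Rational(1, 2))))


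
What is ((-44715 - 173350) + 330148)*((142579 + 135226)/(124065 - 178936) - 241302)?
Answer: -1484064085931301/54871 ≈ -2.7046e+10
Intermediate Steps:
((-44715 - 173350) + 330148)*((142579 + 135226)/(124065 - 178936) - 241302) = (-218065 + 330148)*(277805/(-54871) - 241302) = 112083*(277805*(-1/54871) - 241302) = 112083*(-277805/54871 - 241302) = 112083*(-13240759847/54871) = -1484064085931301/54871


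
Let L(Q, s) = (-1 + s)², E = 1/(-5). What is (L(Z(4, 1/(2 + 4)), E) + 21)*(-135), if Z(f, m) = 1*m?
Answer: -15147/5 ≈ -3029.4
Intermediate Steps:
E = -⅕ ≈ -0.20000
Z(f, m) = m
(L(Z(4, 1/(2 + 4)), E) + 21)*(-135) = ((-1 - ⅕)² + 21)*(-135) = ((-6/5)² + 21)*(-135) = (36/25 + 21)*(-135) = (561/25)*(-135) = -15147/5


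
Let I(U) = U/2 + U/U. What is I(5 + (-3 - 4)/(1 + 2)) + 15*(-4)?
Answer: -173/3 ≈ -57.667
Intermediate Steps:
I(U) = 1 + U/2 (I(U) = U*(½) + 1 = U/2 + 1 = 1 + U/2)
I(5 + (-3 - 4)/(1 + 2)) + 15*(-4) = (1 + (5 + (-3 - 4)/(1 + 2))/2) + 15*(-4) = (1 + (5 - 7/3)/2) - 60 = (1 + (½)*(8/3)) - 60 = (1 + 4/3) - 60 = 7/3 - 60 = -173/3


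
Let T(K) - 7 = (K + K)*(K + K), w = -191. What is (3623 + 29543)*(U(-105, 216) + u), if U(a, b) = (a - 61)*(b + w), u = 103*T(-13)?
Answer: 2195556034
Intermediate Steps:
T(K) = 7 + 4*K**2 (T(K) = 7 + (K + K)*(K + K) = 7 + (2*K)*(2*K) = 7 + 4*K**2)
u = 70349 (u = 103*(7 + 4*(-13)**2) = 103*(7 + 4*169) = 103*(7 + 676) = 103*683 = 70349)
U(a, b) = (-191 + b)*(-61 + a) (U(a, b) = (a - 61)*(b - 191) = (-61 + a)*(-191 + b) = (-191 + b)*(-61 + a))
(3623 + 29543)*(U(-105, 216) + u) = (3623 + 29543)*((11651 - 191*(-105) - 61*216 - 105*216) + 70349) = 33166*((11651 + 20055 - 13176 - 22680) + 70349) = 33166*(-4150 + 70349) = 33166*66199 = 2195556034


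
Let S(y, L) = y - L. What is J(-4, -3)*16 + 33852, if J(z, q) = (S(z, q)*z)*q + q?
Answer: 33612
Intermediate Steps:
J(z, q) = q + q*z*(z - q) (J(z, q) = ((z - q)*z)*q + q = (z*(z - q))*q + q = q*z*(z - q) + q = q + q*z*(z - q))
J(-4, -3)*16 + 33852 = -1*(-3)*(-1 - 4*(-3 - 1*(-4)))*16 + 33852 = -1*(-3)*(-1 - 4*(-3 + 4))*16 + 33852 = -1*(-3)*(-1 - 4*1)*16 + 33852 = -1*(-3)*(-1 - 4)*16 + 33852 = -1*(-3)*(-5)*16 + 33852 = -15*16 + 33852 = -240 + 33852 = 33612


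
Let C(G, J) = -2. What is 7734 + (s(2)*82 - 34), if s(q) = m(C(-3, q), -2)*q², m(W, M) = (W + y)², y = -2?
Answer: 12948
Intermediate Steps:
m(W, M) = (-2 + W)² (m(W, M) = (W - 2)² = (-2 + W)²)
s(q) = 16*q² (s(q) = (-2 - 2)²*q² = (-4)²*q² = 16*q²)
7734 + (s(2)*82 - 34) = 7734 + ((16*2²)*82 - 34) = 7734 + ((16*4)*82 - 34) = 7734 + (64*82 - 34) = 7734 + (5248 - 34) = 7734 + 5214 = 12948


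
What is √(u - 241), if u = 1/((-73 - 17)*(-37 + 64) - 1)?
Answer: 4*I*√89015927/2431 ≈ 15.524*I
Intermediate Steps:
u = -1/2431 (u = 1/(-90*27 - 1) = 1/(-2430 - 1) = 1/(-2431) = -1/2431 ≈ -0.00041135)
√(u - 241) = √(-1/2431 - 241) = √(-585872/2431) = 4*I*√89015927/2431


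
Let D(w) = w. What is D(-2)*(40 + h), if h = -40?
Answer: 0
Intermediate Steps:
D(-2)*(40 + h) = -2*(40 - 40) = -2*0 = 0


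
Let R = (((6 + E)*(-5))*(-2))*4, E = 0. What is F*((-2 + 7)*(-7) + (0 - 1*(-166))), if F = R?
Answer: 31440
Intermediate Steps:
R = 240 (R = (((6 + 0)*(-5))*(-2))*4 = ((6*(-5))*(-2))*4 = -30*(-2)*4 = 60*4 = 240)
F = 240
F*((-2 + 7)*(-7) + (0 - 1*(-166))) = 240*((-2 + 7)*(-7) + (0 - 1*(-166))) = 240*(5*(-7) + (0 + 166)) = 240*(-35 + 166) = 240*131 = 31440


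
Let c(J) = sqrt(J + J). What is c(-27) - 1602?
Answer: -1602 + 3*I*sqrt(6) ≈ -1602.0 + 7.3485*I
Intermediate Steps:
c(J) = sqrt(2)*sqrt(J) (c(J) = sqrt(2*J) = sqrt(2)*sqrt(J))
c(-27) - 1602 = sqrt(2)*sqrt(-27) - 1602 = sqrt(2)*(3*I*sqrt(3)) - 1602 = 3*I*sqrt(6) - 1602 = -1602 + 3*I*sqrt(6)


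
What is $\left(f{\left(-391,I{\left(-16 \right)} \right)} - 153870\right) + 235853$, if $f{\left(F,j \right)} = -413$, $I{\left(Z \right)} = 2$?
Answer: $81570$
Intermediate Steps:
$\left(f{\left(-391,I{\left(-16 \right)} \right)} - 153870\right) + 235853 = \left(-413 - 153870\right) + 235853 = -154283 + 235853 = 81570$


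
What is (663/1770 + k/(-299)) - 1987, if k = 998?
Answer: -351049411/176410 ≈ -1990.0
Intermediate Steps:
(663/1770 + k/(-299)) - 1987 = (663/1770 + 998/(-299)) - 1987 = (663*(1/1770) + 998*(-1/299)) - 1987 = (221/590 - 998/299) - 1987 = -522741/176410 - 1987 = -351049411/176410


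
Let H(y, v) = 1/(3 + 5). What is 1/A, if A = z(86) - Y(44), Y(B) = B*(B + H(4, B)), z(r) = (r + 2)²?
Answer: 2/11605 ≈ 0.00017234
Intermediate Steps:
H(y, v) = ⅛ (H(y, v) = 1/8 = ⅛)
z(r) = (2 + r)²
Y(B) = B*(⅛ + B) (Y(B) = B*(B + ⅛) = B*(⅛ + B))
A = 11605/2 (A = (2 + 86)² - 44*(⅛ + 44) = 88² - 44*353/8 = 7744 - 1*3883/2 = 7744 - 3883/2 = 11605/2 ≈ 5802.5)
1/A = 1/(11605/2) = 2/11605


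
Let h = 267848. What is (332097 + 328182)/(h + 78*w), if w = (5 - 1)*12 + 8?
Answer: 660279/272216 ≈ 2.4256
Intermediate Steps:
w = 56 (w = 4*12 + 8 = 48 + 8 = 56)
(332097 + 328182)/(h + 78*w) = (332097 + 328182)/(267848 + 78*56) = 660279/(267848 + 4368) = 660279/272216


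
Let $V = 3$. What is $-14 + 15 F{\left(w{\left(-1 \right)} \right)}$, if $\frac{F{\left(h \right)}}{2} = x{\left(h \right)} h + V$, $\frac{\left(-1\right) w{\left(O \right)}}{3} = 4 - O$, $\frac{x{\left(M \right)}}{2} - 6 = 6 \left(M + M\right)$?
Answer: $156676$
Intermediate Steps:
$x{\left(M \right)} = 12 + 24 M$ ($x{\left(M \right)} = 12 + 2 \cdot 6 \left(M + M\right) = 12 + 2 \cdot 6 \cdot 2 M = 12 + 2 \cdot 12 M = 12 + 24 M$)
$w{\left(O \right)} = -12 + 3 O$ ($w{\left(O \right)} = - 3 \left(4 - O\right) = -12 + 3 O$)
$F{\left(h \right)} = 6 + 2 h \left(12 + 24 h\right)$ ($F{\left(h \right)} = 2 \left(\left(12 + 24 h\right) h + 3\right) = 2 \left(h \left(12 + 24 h\right) + 3\right) = 2 \left(3 + h \left(12 + 24 h\right)\right) = 6 + 2 h \left(12 + 24 h\right)$)
$-14 + 15 F{\left(w{\left(-1 \right)} \right)} = -14 + 15 \left(6 + 24 \left(-12 + 3 \left(-1\right)\right) + 48 \left(-12 + 3 \left(-1\right)\right)^{2}\right) = -14 + 15 \left(6 + 24 \left(-12 - 3\right) + 48 \left(-12 - 3\right)^{2}\right) = -14 + 15 \left(6 + 24 \left(-15\right) + 48 \left(-15\right)^{2}\right) = -14 + 15 \left(6 - 360 + 48 \cdot 225\right) = -14 + 15 \left(6 - 360 + 10800\right) = -14 + 15 \cdot 10446 = -14 + 156690 = 156676$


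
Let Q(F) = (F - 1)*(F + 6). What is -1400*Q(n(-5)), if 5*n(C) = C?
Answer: 14000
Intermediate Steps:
n(C) = C/5
Q(F) = (-1 + F)*(6 + F)
-1400*Q(n(-5)) = -1400*(-6 + ((⅕)*(-5))² + 5*((⅕)*(-5))) = -1400*(-6 + (-1)² + 5*(-1)) = -1400*(-6 + 1 - 5) = -1400*(-10) = 14000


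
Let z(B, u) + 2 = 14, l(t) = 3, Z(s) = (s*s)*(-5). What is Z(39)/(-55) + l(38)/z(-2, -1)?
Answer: 6095/44 ≈ 138.52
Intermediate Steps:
Z(s) = -5*s² (Z(s) = s²*(-5) = -5*s²)
z(B, u) = 12 (z(B, u) = -2 + 14 = 12)
Z(39)/(-55) + l(38)/z(-2, -1) = -5*39²/(-55) + 3/12 = -5*1521*(-1/55) + 3*(1/12) = -7605*(-1/55) + ¼ = 1521/11 + ¼ = 6095/44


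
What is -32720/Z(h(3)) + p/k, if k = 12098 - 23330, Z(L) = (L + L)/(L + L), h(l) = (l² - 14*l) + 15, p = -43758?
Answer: -1570373/48 ≈ -32716.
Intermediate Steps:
h(l) = 15 + l² - 14*l
Z(L) = 1 (Z(L) = (2*L)/((2*L)) = (2*L)*(1/(2*L)) = 1)
k = -11232
-32720/Z(h(3)) + p/k = -32720/1 - 43758/(-11232) = -32720*1 - 43758*(-1/11232) = -32720 + 187/48 = -1570373/48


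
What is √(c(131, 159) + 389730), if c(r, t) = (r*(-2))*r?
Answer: 4*√22213 ≈ 596.16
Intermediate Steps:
c(r, t) = -2*r² (c(r, t) = (-2*r)*r = -2*r²)
√(c(131, 159) + 389730) = √(-2*131² + 389730) = √(-2*17161 + 389730) = √(-34322 + 389730) = √355408 = 4*√22213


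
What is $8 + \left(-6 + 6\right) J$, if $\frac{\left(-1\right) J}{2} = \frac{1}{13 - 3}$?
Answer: $8$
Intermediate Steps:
$J = - \frac{1}{5}$ ($J = - \frac{2}{13 - 3} = - \frac{2}{10} = \left(-2\right) \frac{1}{10} = - \frac{1}{5} \approx -0.2$)
$8 + \left(-6 + 6\right) J = 8 + \left(-6 + 6\right) \left(- \frac{1}{5}\right) = 8 + 0 \left(- \frac{1}{5}\right) = 8 + 0 = 8$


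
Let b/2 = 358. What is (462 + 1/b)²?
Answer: 109424008849/512656 ≈ 2.1345e+5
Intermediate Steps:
b = 716 (b = 2*358 = 716)
(462 + 1/b)² = (462 + 1/716)² = (330793/716)² = 109424008849/512656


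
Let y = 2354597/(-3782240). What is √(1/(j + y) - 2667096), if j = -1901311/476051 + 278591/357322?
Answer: 2*I*√20729340737998031675611217590351264445374/176320738255566941 ≈ 1633.1*I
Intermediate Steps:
y = -336371/540320 (y = 2354597*(-1/3782240) = -336371/540320 ≈ -0.62254)
j = -546756725001/170103495422 (j = -1901311*1/476051 + 278591*(1/357322) = -1901311/476051 + 278591/357322 = -546756725001/170103495422 ≈ -3.2143)
√(1/(j + y) - 2667096) = √(1/(-546756725001/170103495422 - 336371/540320) - 2667096) = √(1/(-176320738255566941/45955160323207520) - 2667096) = √(-45955160323207520/176320738255566941 - 2667096) = √(-470264381673629889280856/176320738255566941) = 2*I*√20729340737998031675611217590351264445374/176320738255566941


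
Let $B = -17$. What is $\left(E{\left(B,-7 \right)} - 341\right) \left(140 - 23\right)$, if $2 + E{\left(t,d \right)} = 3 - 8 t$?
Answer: $-23868$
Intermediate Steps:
$E{\left(t,d \right)} = 1 - 8 t$ ($E{\left(t,d \right)} = -2 - \left(-3 + 8 t\right) = 1 - 8 t$)
$\left(E{\left(B,-7 \right)} - 341\right) \left(140 - 23\right) = \left(\left(1 - -136\right) - 341\right) \left(140 - 23\right) = \left(\left(1 + 136\right) - 341\right) 117 = \left(137 - 341\right) 117 = \left(-204\right) 117 = -23868$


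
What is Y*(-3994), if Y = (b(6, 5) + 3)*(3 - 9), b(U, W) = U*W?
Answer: 790812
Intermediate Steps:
Y = -198 (Y = (6*5 + 3)*(3 - 9) = (30 + 3)*(-6) = 33*(-6) = -198)
Y*(-3994) = -198*(-3994) = 790812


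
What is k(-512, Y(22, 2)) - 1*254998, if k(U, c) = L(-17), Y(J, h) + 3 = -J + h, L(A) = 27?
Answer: -254971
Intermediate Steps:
Y(J, h) = -3 + h - J (Y(J, h) = -3 + (-J + h) = -3 + (h - J) = -3 + h - J)
k(U, c) = 27
k(-512, Y(22, 2)) - 1*254998 = 27 - 1*254998 = 27 - 254998 = -254971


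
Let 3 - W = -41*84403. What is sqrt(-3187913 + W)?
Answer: 11*sqrt(2253) ≈ 522.12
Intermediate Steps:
W = 3460526 (W = 3 - (-41)*84403 = 3 - 1*(-3460523) = 3 + 3460523 = 3460526)
sqrt(-3187913 + W) = sqrt(-3187913 + 3460526) = sqrt(272613) = 11*sqrt(2253)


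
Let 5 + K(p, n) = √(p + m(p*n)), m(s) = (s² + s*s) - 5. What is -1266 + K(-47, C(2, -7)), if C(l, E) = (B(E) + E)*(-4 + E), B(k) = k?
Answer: -1271 + 2*√26194309 ≈ 8965.1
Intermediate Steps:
m(s) = -5 + 2*s² (m(s) = (s² + s²) - 5 = 2*s² - 5 = -5 + 2*s²)
C(l, E) = 2*E*(-4 + E) (C(l, E) = (E + E)*(-4 + E) = (2*E)*(-4 + E) = 2*E*(-4 + E))
K(p, n) = -5 + √(-5 + p + 2*n²*p²) (K(p, n) = -5 + √(p + (-5 + 2*(p*n)²)) = -5 + √(p + (-5 + 2*(n*p)²)) = -5 + √(p + (-5 + 2*(n²*p²))) = -5 + √(p + (-5 + 2*n²*p²)) = -5 + √(-5 + p + 2*n²*p²))
-1266 + K(-47, C(2, -7)) = -1266 + (-5 + √(-5 - 47 + 2*(2*(-7)*(-4 - 7))²*(-47)²)) = -1266 + (-5 + √(-5 - 47 + 2*(2*(-7)*(-11))²*2209)) = -1266 + (-5 + √(-5 - 47 + 2*154²*2209)) = -1266 + (-5 + √(-5 - 47 + 2*23716*2209)) = -1266 + (-5 + √(-5 - 47 + 104777288)) = -1266 + (-5 + √104777236) = -1266 + (-5 + 2*√26194309) = -1271 + 2*√26194309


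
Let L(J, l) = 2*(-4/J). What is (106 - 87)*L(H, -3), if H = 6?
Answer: -76/3 ≈ -25.333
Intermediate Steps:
L(J, l) = -8/J
(106 - 87)*L(H, -3) = (106 - 87)*(-8/6) = 19*(-8*⅙) = 19*(-4/3) = -76/3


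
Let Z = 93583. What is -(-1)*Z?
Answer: 93583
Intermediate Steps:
-(-1)*Z = -(-1)*93583 = -1*(-93583) = 93583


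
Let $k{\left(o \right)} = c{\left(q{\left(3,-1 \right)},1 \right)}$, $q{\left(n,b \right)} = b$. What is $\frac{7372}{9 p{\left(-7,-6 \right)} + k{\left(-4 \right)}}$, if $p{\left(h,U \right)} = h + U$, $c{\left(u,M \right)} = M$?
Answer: $- \frac{1843}{29} \approx -63.552$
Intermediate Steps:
$p{\left(h,U \right)} = U + h$
$k{\left(o \right)} = 1$
$\frac{7372}{9 p{\left(-7,-6 \right)} + k{\left(-4 \right)}} = \frac{7372}{9 \left(-6 - 7\right) + 1} = \frac{7372}{9 \left(-13\right) + 1} = \frac{7372}{-117 + 1} = \frac{7372}{-116} = 7372 \left(- \frac{1}{116}\right) = - \frac{1843}{29}$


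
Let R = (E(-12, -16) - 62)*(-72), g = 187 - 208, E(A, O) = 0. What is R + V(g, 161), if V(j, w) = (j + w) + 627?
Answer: 5231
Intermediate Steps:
g = -21
V(j, w) = 627 + j + w
R = 4464 (R = (0 - 62)*(-72) = -62*(-72) = 4464)
R + V(g, 161) = 4464 + (627 - 21 + 161) = 4464 + 767 = 5231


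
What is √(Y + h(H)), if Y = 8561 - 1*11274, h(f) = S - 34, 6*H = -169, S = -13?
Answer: 2*I*√690 ≈ 52.536*I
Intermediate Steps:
H = -169/6 (H = (⅙)*(-169) = -169/6 ≈ -28.167)
h(f) = -47 (h(f) = -13 - 34 = -47)
Y = -2713 (Y = 8561 - 11274 = -2713)
√(Y + h(H)) = √(-2713 - 47) = √(-2760) = 2*I*√690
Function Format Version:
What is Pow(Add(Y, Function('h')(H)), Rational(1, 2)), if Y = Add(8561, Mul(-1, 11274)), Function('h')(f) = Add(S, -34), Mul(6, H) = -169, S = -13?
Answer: Mul(2, I, Pow(690, Rational(1, 2))) ≈ Mul(52.536, I)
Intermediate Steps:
H = Rational(-169, 6) (H = Mul(Rational(1, 6), -169) = Rational(-169, 6) ≈ -28.167)
Function('h')(f) = -47 (Function('h')(f) = Add(-13, -34) = -47)
Y = -2713 (Y = Add(8561, -11274) = -2713)
Pow(Add(Y, Function('h')(H)), Rational(1, 2)) = Pow(Add(-2713, -47), Rational(1, 2)) = Pow(-2760, Rational(1, 2)) = Mul(2, I, Pow(690, Rational(1, 2)))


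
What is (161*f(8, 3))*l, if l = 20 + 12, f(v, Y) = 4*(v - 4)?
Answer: 82432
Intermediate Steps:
f(v, Y) = -16 + 4*v (f(v, Y) = 4*(-4 + v) = -16 + 4*v)
l = 32
(161*f(8, 3))*l = (161*(-16 + 4*8))*32 = (161*(-16 + 32))*32 = (161*16)*32 = 2576*32 = 82432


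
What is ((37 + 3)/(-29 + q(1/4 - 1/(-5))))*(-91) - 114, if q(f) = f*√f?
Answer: 77571106/6727271 + 3931200*√5/6727271 ≈ 12.838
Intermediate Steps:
q(f) = f^(3/2)
((37 + 3)/(-29 + q(1/4 - 1/(-5))))*(-91) - 114 = ((37 + 3)/(-29 + (1/4 - 1/(-5))^(3/2)))*(-91) - 114 = (40/(-29 + (1*(¼) - 1*(-⅕))^(3/2)))*(-91) - 114 = (40/(-29 + (¼ + ⅕)^(3/2)))*(-91) - 114 = (40/(-29 + (9/20)^(3/2)))*(-91) - 114 = (40/(-29 + 27*√5/200))*(-91) - 114 = -3640/(-29 + 27*√5/200) - 114 = -114 - 3640/(-29 + 27*√5/200)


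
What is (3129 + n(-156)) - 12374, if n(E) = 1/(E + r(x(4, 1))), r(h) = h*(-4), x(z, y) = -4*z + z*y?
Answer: -998461/108 ≈ -9245.0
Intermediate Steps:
x(z, y) = -4*z + y*z
r(h) = -4*h
n(E) = 1/(48 + E) (n(E) = 1/(E - 16*(-4 + 1)) = 1/(E - 16*(-3)) = 1/(E - 4*(-12)) = 1/(E + 48) = 1/(48 + E))
(3129 + n(-156)) - 12374 = (3129 + 1/(48 - 156)) - 12374 = (3129 + 1/(-108)) - 12374 = (3129 - 1/108) - 12374 = 337931/108 - 12374 = -998461/108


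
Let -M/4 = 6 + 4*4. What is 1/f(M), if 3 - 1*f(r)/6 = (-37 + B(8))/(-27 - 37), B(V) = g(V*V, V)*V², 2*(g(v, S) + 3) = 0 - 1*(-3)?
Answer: 32/177 ≈ 0.18079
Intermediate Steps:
g(v, S) = -3/2 (g(v, S) = -3 + (0 - 1*(-3))/2 = -3 + (0 + 3)/2 = -3 + (½)*3 = -3 + 3/2 = -3/2)
B(V) = -3*V²/2
M = -88 (M = -4*(6 + 4*4) = -4*(6 + 16) = -4*22 = -88)
f(r) = 177/32 (f(r) = 18 - 6*(-37 - 3/2*8²)/(-27 - 37) = 18 - 6*(-37 - 3/2*64)/(-64) = 18 - 6*(-37 - 96)*(-1)/64 = 18 - (-798)*(-1)/64 = 18 - 6*133/64 = 18 - 399/32 = 177/32)
1/f(M) = 1/(177/32) = 32/177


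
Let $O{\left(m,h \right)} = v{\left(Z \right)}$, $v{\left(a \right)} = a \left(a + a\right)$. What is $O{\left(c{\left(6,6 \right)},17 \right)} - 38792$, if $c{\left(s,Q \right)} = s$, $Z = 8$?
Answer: $-38664$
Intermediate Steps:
$v{\left(a \right)} = 2 a^{2}$ ($v{\left(a \right)} = a 2 a = 2 a^{2}$)
$O{\left(m,h \right)} = 128$ ($O{\left(m,h \right)} = 2 \cdot 8^{2} = 2 \cdot 64 = 128$)
$O{\left(c{\left(6,6 \right)},17 \right)} - 38792 = 128 - 38792 = -38664$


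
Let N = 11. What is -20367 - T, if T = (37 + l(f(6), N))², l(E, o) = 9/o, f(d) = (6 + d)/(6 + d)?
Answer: -2637463/121 ≈ -21797.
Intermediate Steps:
f(d) = 1
T = 173056/121 (T = (37 + 9/11)² = (416/11)² = 173056/121 ≈ 1430.2)
-20367 - T = -20367 - 1*173056/121 = -20367 - 173056/121 = -2637463/121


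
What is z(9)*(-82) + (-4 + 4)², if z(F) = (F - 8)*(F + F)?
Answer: -1476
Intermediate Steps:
z(F) = 2*F*(-8 + F) (z(F) = (-8 + F)*(2*F) = 2*F*(-8 + F))
z(9)*(-82) + (-4 + 4)² = (2*9*(-8 + 9))*(-82) + (-4 + 4)² = (2*9*1)*(-82) + 0² = 18*(-82) + 0 = -1476 + 0 = -1476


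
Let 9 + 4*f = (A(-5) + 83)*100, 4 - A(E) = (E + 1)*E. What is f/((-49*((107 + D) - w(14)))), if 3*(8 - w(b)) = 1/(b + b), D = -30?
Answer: -20073/40579 ≈ -0.49466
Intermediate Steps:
A(E) = 4 - E*(1 + E) (A(E) = 4 - (E + 1)*E = 4 - (1 + E)*E = 4 - E*(1 + E))
f = 6691/4 (f = -9/4 + (((4 - 1*(-5) - 1*(-5)**2) + 83)*100)/4 = -9/4 + (((4 + 5 - 1*25) + 83)*100)/4 = -9/4 + (((4 + 5 - 25) + 83)*100)/4 = -9/4 + ((-16 + 83)*100)/4 = -9/4 + (67*100)/4 = -9/4 + (1/4)*6700 = -9/4 + 1675 = 6691/4 ≈ 1672.8)
w(b) = 8 - 1/(6*b) (w(b) = 8 - 1/(3*(b + b)) = 8 - 1/(2*b)/3 = 8 - 1/(6*b))
f/((-49*((107 + D) - w(14)))) = 6691/(4*((-49*((107 - 30) - (8 - 1/6/14))))) = 6691/(4*((-49*(77 - (8 - 1/6*1/14))))) = 6691/(4*((-49*(77 - (8 - 1/84))))) = 6691/(4*((-49*(77 - 1*671/84)))) = 6691/(4*((-49*(77 - 671/84)))) = 6691/(4*((-49*5797/84))) = 6691/(4*(-40579/12)) = (6691/4)*(-12/40579) = -20073/40579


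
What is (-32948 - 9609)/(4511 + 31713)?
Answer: -42557/36224 ≈ -1.1748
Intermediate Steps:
(-32948 - 9609)/(4511 + 31713) = -42557/36224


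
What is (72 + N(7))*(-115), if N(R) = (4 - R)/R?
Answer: -57615/7 ≈ -8230.7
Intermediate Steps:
N(R) = (4 - R)/R
(72 + N(7))*(-115) = (72 + (4 - 1*7)/7)*(-115) = (72 + (4 - 7)/7)*(-115) = (72 + (1/7)*(-3))*(-115) = (72 - 3/7)*(-115) = (501/7)*(-115) = -57615/7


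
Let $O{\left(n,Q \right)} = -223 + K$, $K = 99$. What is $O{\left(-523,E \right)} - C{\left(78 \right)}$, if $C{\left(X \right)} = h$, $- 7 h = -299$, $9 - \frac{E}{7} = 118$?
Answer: $- \frac{1167}{7} \approx -166.71$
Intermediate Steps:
$E = -763$ ($E = 63 - 826 = -763$)
$O{\left(n,Q \right)} = -124$ ($O{\left(n,Q \right)} = -223 + 99 = -124$)
$h = \frac{299}{7}$ ($h = \left(- \frac{1}{7}\right) \left(-299\right) = \frac{299}{7} \approx 42.714$)
$C{\left(X \right)} = \frac{299}{7}$
$O{\left(-523,E \right)} - C{\left(78 \right)} = -124 - \frac{299}{7} = - \frac{1167}{7}$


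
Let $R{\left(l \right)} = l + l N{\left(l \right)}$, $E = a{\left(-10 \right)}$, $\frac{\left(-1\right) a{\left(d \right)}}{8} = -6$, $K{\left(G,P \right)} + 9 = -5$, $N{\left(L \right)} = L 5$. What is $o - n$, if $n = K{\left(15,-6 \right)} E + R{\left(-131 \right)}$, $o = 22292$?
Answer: $-62710$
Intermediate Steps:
$N{\left(L \right)} = 5 L$
$K{\left(G,P \right)} = -14$ ($K{\left(G,P \right)} = -9 - 5 = -14$)
$a{\left(d \right)} = 48$ ($a{\left(d \right)} = \left(-8\right) \left(-6\right) = 48$)
$E = 48$
$R{\left(l \right)} = l + 5 l^{2}$ ($R{\left(l \right)} = l + l 5 l = l + 5 l^{2}$)
$n = 85002$ ($n = \left(-14\right) 48 - 131 \left(1 + 5 \left(-131\right)\right) = -672 - 131 \left(1 - 655\right) = -672 - -85674 = -672 + 85674 = 85002$)
$o - n = 22292 - 85002 = -62710$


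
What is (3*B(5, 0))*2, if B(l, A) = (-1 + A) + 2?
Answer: 6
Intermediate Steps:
B(l, A) = 1 + A
(3*B(5, 0))*2 = (3*(1 + 0))*2 = (3*1)*2 = 3*2 = 6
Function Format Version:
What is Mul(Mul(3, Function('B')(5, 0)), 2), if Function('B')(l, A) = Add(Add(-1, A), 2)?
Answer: 6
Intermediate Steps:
Function('B')(l, A) = Add(1, A)
Mul(Mul(3, Function('B')(5, 0)), 2) = Mul(Mul(3, Add(1, 0)), 2) = Mul(Mul(3, 1), 2) = Mul(3, 2) = 6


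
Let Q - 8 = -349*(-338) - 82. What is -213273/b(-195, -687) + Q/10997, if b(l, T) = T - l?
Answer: 801121359/1803508 ≈ 444.20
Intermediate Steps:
Q = 117888 (Q = 8 + (-349*(-338) - 82) = 8 + (117962 - 82) = 8 + 117880 = 117888)
-213273/b(-195, -687) + Q/10997 = -213273/(-687 - 1*(-195)) + 117888/10997 = -213273/(-687 + 195) + 117888*(1/10997) = -213273/(-492) + 117888/10997 = -213273*(-1/492) + 117888/10997 = 71091/164 + 117888/10997 = 801121359/1803508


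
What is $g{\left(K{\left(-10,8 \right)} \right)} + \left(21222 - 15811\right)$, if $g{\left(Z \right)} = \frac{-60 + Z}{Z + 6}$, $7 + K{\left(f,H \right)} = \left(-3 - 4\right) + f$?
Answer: $\frac{16247}{3} \approx 5415.7$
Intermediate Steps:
$K{\left(f,H \right)} = -14 + f$ ($K{\left(f,H \right)} = -7 + \left(\left(-3 - 4\right) + f\right) = -7 + \left(-7 + f\right) = -14 + f$)
$g{\left(Z \right)} = \frac{-60 + Z}{6 + Z}$
$g{\left(K{\left(-10,8 \right)} \right)} + \left(21222 - 15811\right) = \frac{-60 - 24}{6 - 24} + \left(21222 - 15811\right) = \frac{1}{-18} \left(-84\right) + 5411 = \left(- \frac{1}{18}\right) \left(-84\right) + 5411 = \frac{14}{3} + 5411 = \frac{16247}{3}$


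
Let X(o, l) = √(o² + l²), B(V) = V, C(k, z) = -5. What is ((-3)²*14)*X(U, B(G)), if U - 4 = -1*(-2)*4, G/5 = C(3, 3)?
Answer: 126*√769 ≈ 3494.1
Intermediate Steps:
G = -25 (G = 5*(-5) = -25)
U = 12 (U = 4 - 1*(-2)*4 = 4 + 2*4 = 4 + 8 = 12)
X(o, l) = √(l² + o²)
((-3)²*14)*X(U, B(G)) = ((-3)²*14)*√((-25)² + 12²) = (9*14)*√(625 + 144) = 126*√769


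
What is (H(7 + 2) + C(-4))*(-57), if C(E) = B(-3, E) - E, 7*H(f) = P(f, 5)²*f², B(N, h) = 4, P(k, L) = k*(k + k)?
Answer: -121171740/7 ≈ -1.7310e+7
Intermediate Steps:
P(k, L) = 2*k² (P(k, L) = k*(2*k) = 2*k²)
H(f) = 4*f⁶/7 (H(f) = ((2*f²)²*f²)/7 = ((4*f⁴)*f²)/7 = (4*f⁶)/7 = 4*f⁶/7)
C(E) = 4 - E
(H(7 + 2) + C(-4))*(-57) = (4*(7 + 2)⁶/7 + (4 - 1*(-4)))*(-57) = ((4/7)*9⁶ + (4 + 4))*(-57) = ((4/7)*531441 + 8)*(-57) = (2125764/7 + 8)*(-57) = (2125820/7)*(-57) = -121171740/7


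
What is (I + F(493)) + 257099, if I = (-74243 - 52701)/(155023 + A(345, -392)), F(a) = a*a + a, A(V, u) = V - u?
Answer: 4873732201/9735 ≈ 5.0064e+5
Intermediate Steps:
F(a) = a + a² (F(a) = a² + a = a + a²)
I = -7934/9735 (I = (-74243 - 52701)/(155023 + (345 - 1*(-392))) = -126944/(155023 + (345 + 392)) = -126944/(155023 + 737) = -126944/155760 = -126944*1/155760 = -7934/9735 ≈ -0.81500)
(I + F(493)) + 257099 = (-7934/9735 + 493*(1 + 493)) + 257099 = (-7934/9735 + 493*494) + 257099 = (-7934/9735 + 243542) + 257099 = 2370873436/9735 + 257099 = 4873732201/9735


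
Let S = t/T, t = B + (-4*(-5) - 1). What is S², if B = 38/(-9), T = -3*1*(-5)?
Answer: 17689/18225 ≈ 0.97059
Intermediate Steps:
T = 15 (T = -3*(-5) = 15)
B = -38/9 (B = 38*(-⅑) = -38/9 ≈ -4.2222)
t = 133/9 (t = -38/9 + (-4*(-5) - 1) = -38/9 + (20 - 1) = -38/9 + 19 = 133/9 ≈ 14.778)
S = 133/135 (S = (133/9)/15 = (133/9)*(1/15) = 133/135 ≈ 0.98519)
S² = (133/135)² = 17689/18225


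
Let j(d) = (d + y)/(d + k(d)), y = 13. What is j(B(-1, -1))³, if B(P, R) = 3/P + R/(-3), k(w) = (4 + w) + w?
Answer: -29791/1728 ≈ -17.240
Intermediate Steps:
k(w) = 4 + 2*w
B(P, R) = 3/P - R/3 (B(P, R) = 3/P + R*(-⅓) = 3/P - R/3)
j(d) = (13 + d)/(4 + 3*d) (j(d) = (d + 13)/(d + (4 + 2*d)) = (13 + d)/(4 + 3*d))
j(B(-1, -1))³ = ((13 + (3/(-1) - ⅓*(-1)))/(4 + 3*(3/(-1) - ⅓*(-1))))³ = ((13 + (3*(-1) + ⅓))/(4 + 3*(3*(-1) + ⅓)))³ = ((13 + (-3 + ⅓))/(4 + 3*(-3 + ⅓)))³ = ((13 - 8/3)/(4 + 3*(-8/3)))³ = ((31/3)/(4 - 8))³ = ((31/3)/(-4))³ = (-¼*31/3)³ = (-31/12)³ = -29791/1728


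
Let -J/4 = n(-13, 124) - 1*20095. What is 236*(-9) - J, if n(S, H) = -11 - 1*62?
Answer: -82796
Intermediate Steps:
n(S, H) = -73 (n(S, H) = -11 - 62 = -73)
J = 80672 (J = -4*(-73 - 1*20095) = -4*(-73 - 20095) = -4*(-20168) = 80672)
236*(-9) - J = 236*(-9) - 1*80672 = -2124 - 80672 = -82796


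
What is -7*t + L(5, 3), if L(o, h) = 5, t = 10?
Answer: -65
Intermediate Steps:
-7*t + L(5, 3) = -7*10 + 5 = -70 + 5 = -65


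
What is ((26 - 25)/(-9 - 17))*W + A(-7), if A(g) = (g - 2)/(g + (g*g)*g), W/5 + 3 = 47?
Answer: -38383/4550 ≈ -8.4358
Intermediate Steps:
W = 220 (W = -15 + 5*47 = -15 + 235 = 220)
A(g) = (-2 + g)/(g + g³) (A(g) = (-2 + g)/(g + g²*g) = (-2 + g)/(g + g³))
((26 - 25)/(-9 - 17))*W + A(-7) = ((26 - 25)/(-9 - 17))*220 + (-2 - 7)/(-7 + (-7)³) = (1/(-26))*220 - 9/(-7 - 343) = (1*(-1/26))*220 - 9/(-350) = -1/26*220 - 1/350*(-9) = -110/13 + 9/350 = -38383/4550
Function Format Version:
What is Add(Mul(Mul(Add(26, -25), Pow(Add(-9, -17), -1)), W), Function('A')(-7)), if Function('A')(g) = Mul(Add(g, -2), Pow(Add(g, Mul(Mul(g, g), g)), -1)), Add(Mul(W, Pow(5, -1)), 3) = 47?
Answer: Rational(-38383, 4550) ≈ -8.4358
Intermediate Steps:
W = 220 (W = Add(-15, Mul(5, 47)) = Add(-15, 235) = 220)
Function('A')(g) = Mul(Pow(Add(g, Pow(g, 3)), -1), Add(-2, g)) (Function('A')(g) = Mul(Add(-2, g), Pow(Add(g, Mul(Pow(g, 2), g)), -1)) = Mul(Add(-2, g), Pow(Add(g, Pow(g, 3)), -1)) = Mul(Pow(Add(g, Pow(g, 3)), -1), Add(-2, g)))
Add(Mul(Mul(Add(26, -25), Pow(Add(-9, -17), -1)), W), Function('A')(-7)) = Add(Mul(Mul(Add(26, -25), Pow(Add(-9, -17), -1)), 220), Mul(Pow(Add(-7, Pow(-7, 3)), -1), Add(-2, -7))) = Add(Mul(Mul(1, Pow(-26, -1)), 220), Mul(Pow(Add(-7, -343), -1), -9)) = Add(Mul(Mul(1, Rational(-1, 26)), 220), Mul(Pow(-350, -1), -9)) = Add(Mul(Rational(-1, 26), 220), Mul(Rational(-1, 350), -9)) = Add(Rational(-110, 13), Rational(9, 350)) = Rational(-38383, 4550)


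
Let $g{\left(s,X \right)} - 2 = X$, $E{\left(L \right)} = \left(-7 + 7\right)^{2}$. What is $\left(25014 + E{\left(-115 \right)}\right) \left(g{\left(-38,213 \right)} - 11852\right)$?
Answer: $-291087918$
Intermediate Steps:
$E{\left(L \right)} = 0$ ($E{\left(L \right)} = 0^{2} = 0$)
$g{\left(s,X \right)} = 2 + X$
$\left(25014 + E{\left(-115 \right)}\right) \left(g{\left(-38,213 \right)} - 11852\right) = \left(25014 + 0\right) \left(\left(2 + 213\right) - 11852\right) = 25014 \left(215 - 11852\right) = 25014 \left(-11637\right) = -291087918$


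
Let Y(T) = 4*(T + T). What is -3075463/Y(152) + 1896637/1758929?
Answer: -5407214748535/2138857664 ≈ -2528.1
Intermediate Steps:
Y(T) = 8*T (Y(T) = 4*(2*T) = 8*T)
-3075463/Y(152) + 1896637/1758929 = -3075463/(8*152) + 1896637/1758929 = -3075463/1216 + 1896637*(1/1758929) = -3075463*1/1216 + 1896637/1758929 = -3075463/1216 + 1896637/1758929 = -5407214748535/2138857664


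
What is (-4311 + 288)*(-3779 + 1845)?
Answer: 7780482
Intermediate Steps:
(-4311 + 288)*(-3779 + 1845) = -4023*(-1934) = 7780482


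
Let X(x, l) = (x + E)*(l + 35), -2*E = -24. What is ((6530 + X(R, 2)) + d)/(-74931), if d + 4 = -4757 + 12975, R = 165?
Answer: -21293/74931 ≈ -0.28417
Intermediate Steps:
E = 12 (E = -½*(-24) = 12)
d = 8214 (d = -4 + (-4757 + 12975) = -4 + 8218 = 8214)
X(x, l) = (12 + x)*(35 + l) (X(x, l) = (x + 12)*(l + 35) = (12 + x)*(35 + l))
((6530 + X(R, 2)) + d)/(-74931) = ((6530 + (420 + 12*2 + 35*165 + 2*165)) + 8214)/(-74931) = ((6530 + (420 + 24 + 5775 + 330)) + 8214)*(-1/74931) = ((6530 + 6549) + 8214)*(-1/74931) = (13079 + 8214)*(-1/74931) = 21293*(-1/74931) = -21293/74931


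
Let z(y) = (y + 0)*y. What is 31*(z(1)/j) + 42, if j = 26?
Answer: 1123/26 ≈ 43.192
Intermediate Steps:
z(y) = y**2 (z(y) = y*y = y**2)
31*(z(1)/j) + 42 = 31*(1**2/26) + 42 = 31*(1*(1/26)) + 42 = 31*(1/26) + 42 = 31/26 + 42 = 1123/26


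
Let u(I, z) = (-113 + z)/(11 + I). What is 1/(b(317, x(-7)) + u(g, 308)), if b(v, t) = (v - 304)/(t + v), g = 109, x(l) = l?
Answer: 1240/2067 ≈ 0.59990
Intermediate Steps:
b(v, t) = (-304 + v)/(t + v)
u(I, z) = (-113 + z)/(11 + I)
1/(b(317, x(-7)) + u(g, 308)) = 1/((-304 + 317)/(-7 + 317) + (-113 + 308)/(11 + 109)) = 1/(13/310 + 195/120) = 1/((1/310)*13 + (1/120)*195) = 1/(13/310 + 13/8) = 1/(2067/1240) = 1240/2067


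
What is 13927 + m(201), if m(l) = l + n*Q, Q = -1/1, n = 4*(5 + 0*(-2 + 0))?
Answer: 14108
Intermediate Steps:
n = 20 (n = 4*(5 + 0*(-2)) = 4*(5 + 0) = 4*5 = 20)
Q = -1 (Q = -1*1 = -1)
m(l) = -20 + l (m(l) = l + 20*(-1) = l - 20 = -20 + l)
13927 + m(201) = 13927 + (-20 + 201) = 13927 + 181 = 14108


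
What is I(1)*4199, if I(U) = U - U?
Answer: 0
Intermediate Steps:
I(U) = 0
I(1)*4199 = 0*4199 = 0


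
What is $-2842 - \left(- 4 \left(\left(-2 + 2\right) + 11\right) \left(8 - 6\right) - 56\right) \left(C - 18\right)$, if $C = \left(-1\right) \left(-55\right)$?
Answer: $2486$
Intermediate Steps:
$C = 55$
$-2842 - \left(- 4 \left(\left(-2 + 2\right) + 11\right) \left(8 - 6\right) - 56\right) \left(C - 18\right) = -2842 - \left(- 4 \left(\left(-2 + 2\right) + 11\right) \left(8 - 6\right) - 56\right) \left(55 - 18\right) = -2842 - \left(- 4 \left(0 + 11\right) 2 - 56\right) 37 = -2842 - \left(- 4 \cdot 11 \cdot 2 - 56\right) 37 = -2842 - \left(\left(-4\right) 22 - 56\right) 37 = -2842 - \left(-88 - 56\right) 37 = -2842 - \left(-144\right) 37 = -2842 - -5328 = -2842 + 5328 = 2486$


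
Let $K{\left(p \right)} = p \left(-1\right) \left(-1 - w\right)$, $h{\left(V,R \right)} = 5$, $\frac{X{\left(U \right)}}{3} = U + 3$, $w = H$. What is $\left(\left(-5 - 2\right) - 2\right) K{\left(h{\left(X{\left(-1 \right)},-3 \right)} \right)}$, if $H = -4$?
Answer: $135$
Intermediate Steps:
$w = -4$
$X{\left(U \right)} = 9 + 3 U$ ($X{\left(U \right)} = 3 \left(U + 3\right) = 3 \left(3 + U\right) = 9 + 3 U$)
$K{\left(p \right)} = - 3 p$ ($K{\left(p \right)} = p \left(-1\right) \left(-1 - -4\right) = - p \left(-1 + 4\right) = - p 3 = - 3 p$)
$\left(\left(-5 - 2\right) - 2\right) K{\left(h{\left(X{\left(-1 \right)},-3 \right)} \right)} = \left(\left(-5 - 2\right) - 2\right) \left(\left(-3\right) 5\right) = \left(\left(-5 - 2\right) - 2\right) \left(-15\right) = \left(-7 - 2\right) \left(-15\right) = \left(-9\right) \left(-15\right) = 135$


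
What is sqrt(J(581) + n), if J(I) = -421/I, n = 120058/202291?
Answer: I*sqrt(1811249356870723)/117531071 ≈ 0.36211*I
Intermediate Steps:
n = 120058/202291 (n = 120058*(1/202291) = 120058/202291 ≈ 0.59349)
sqrt(J(581) + n) = sqrt(-421/581 + 120058/202291) = sqrt(-15410813/117531071) = I*sqrt(1811249356870723)/117531071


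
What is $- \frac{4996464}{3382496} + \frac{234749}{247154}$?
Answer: $- \frac{6888414218}{13062459631} \approx -0.52734$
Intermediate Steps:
$- \frac{4996464}{3382496} + \frac{234749}{247154} = \left(-4996464\right) \frac{1}{3382496} + 234749 \cdot \frac{1}{247154} = - \frac{312279}{211406} + \frac{234749}{247154} = - \frac{6888414218}{13062459631}$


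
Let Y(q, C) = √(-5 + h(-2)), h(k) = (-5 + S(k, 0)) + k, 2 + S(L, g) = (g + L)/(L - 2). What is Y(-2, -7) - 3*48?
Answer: -144 + 3*I*√6/2 ≈ -144.0 + 3.6742*I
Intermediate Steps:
S(L, g) = -2 + (L + g)/(-2 + L) (S(L, g) = -2 + (g + L)/(L - 2) = -2 + (L + g)/(-2 + L))
h(k) = -5 + k + (4 - k)/(-2 + k) (h(k) = (-5 + (4 + 0 - k)/(-2 + k)) + k = (-5 + (4 - k)/(-2 + k)) + k = -5 + k + (4 - k)/(-2 + k))
Y(q, C) = 3*I*√6/2 (Y(q, C) = √(-5 + (14 + (-2)² - 8*(-2))/(-2 - 2)) = √(-5 + (14 + 4 + 16)/(-4)) = √(-5 - ¼*34) = √(-5 - 17/2) = √(-27/2) = 3*I*√6/2)
Y(-2, -7) - 3*48 = 3*I*√6/2 - 3*48 = 3*I*√6/2 - 144 = -144 + 3*I*√6/2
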